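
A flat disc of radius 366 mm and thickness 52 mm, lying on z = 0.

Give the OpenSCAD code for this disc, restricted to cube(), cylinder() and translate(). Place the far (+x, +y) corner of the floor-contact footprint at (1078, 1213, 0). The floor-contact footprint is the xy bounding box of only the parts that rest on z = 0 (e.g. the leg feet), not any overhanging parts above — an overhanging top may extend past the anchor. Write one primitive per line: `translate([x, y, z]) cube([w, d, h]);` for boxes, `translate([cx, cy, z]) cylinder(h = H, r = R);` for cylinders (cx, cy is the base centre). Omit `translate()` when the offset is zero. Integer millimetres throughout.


translate([712, 847, 0]) cylinder(h = 52, r = 366);


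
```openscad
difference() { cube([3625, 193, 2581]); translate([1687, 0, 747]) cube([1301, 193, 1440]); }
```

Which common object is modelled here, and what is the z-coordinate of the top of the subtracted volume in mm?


A wall with a window opening. The window head height is 2187 mm.

A wall with a rectangular opening subtracted — a window. Sill at z = 747, opening 1440 mm tall, so the head is at 747 + 1440 = 2187 mm.


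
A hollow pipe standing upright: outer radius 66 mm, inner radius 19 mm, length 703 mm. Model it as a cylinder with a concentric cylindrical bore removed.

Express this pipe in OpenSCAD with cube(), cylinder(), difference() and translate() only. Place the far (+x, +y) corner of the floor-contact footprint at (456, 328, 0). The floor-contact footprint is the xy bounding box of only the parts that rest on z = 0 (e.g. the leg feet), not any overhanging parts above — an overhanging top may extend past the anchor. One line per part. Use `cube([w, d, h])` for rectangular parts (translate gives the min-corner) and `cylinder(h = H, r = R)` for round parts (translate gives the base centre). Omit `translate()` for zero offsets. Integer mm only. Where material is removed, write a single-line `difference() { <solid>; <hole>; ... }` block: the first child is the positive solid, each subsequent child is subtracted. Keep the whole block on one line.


difference() { translate([390, 262, 0]) cylinder(h = 703, r = 66); translate([390, 262, 0]) cylinder(h = 703, r = 19); }


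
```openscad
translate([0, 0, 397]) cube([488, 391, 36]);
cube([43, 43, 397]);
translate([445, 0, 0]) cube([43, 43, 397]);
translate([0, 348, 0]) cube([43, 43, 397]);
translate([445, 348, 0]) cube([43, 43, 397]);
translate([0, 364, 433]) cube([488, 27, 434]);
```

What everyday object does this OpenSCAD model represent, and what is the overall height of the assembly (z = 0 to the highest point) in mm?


A chair. The overall height is 867 mm.

A slab on four corner posts with a tall panel at the back — a chair. The seat slab sits at z = 397 with thickness 36, and the 434 mm backrest starts at the seat top, so the overall height is 397 + 36 + 434 = 867 mm.


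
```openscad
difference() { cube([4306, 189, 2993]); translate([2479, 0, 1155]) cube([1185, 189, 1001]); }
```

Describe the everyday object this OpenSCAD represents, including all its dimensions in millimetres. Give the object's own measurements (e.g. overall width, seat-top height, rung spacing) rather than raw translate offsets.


A wall 4306 mm long (x), 189 mm thick (y), 2993 mm tall, with a rectangular window opening cut through it. The opening is 1185 mm wide and 1001 mm tall; its sill is at z = 1155 mm and its near (−x) edge is 2479 mm from the wall's −x end. The opening passes through the full wall thickness.


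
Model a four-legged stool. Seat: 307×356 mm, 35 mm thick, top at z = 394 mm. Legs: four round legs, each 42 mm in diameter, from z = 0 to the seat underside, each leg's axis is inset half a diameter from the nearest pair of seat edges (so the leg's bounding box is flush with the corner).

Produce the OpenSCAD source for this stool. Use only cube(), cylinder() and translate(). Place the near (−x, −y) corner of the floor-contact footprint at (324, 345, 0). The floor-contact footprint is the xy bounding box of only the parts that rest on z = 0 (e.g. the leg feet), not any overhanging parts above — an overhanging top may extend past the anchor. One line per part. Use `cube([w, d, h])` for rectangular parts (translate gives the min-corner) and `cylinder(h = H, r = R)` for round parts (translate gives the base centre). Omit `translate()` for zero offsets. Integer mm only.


translate([324, 345, 359]) cube([307, 356, 35]);
translate([345, 366, 0]) cylinder(h = 359, r = 21);
translate([610, 366, 0]) cylinder(h = 359, r = 21);
translate([345, 680, 0]) cylinder(h = 359, r = 21);
translate([610, 680, 0]) cylinder(h = 359, r = 21);


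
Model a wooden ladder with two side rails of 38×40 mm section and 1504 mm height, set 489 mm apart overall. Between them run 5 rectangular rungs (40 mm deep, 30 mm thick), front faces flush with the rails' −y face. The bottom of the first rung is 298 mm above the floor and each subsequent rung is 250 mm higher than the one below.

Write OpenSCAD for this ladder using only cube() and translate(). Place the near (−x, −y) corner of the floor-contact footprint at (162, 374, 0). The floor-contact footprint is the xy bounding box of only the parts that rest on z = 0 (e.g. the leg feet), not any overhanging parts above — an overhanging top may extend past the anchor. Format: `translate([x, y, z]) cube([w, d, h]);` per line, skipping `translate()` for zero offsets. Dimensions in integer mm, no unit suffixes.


translate([162, 374, 0]) cube([38, 40, 1504]);
translate([613, 374, 0]) cube([38, 40, 1504]);
translate([200, 374, 298]) cube([413, 40, 30]);
translate([200, 374, 548]) cube([413, 40, 30]);
translate([200, 374, 798]) cube([413, 40, 30]);
translate([200, 374, 1048]) cube([413, 40, 30]);
translate([200, 374, 1298]) cube([413, 40, 30]);


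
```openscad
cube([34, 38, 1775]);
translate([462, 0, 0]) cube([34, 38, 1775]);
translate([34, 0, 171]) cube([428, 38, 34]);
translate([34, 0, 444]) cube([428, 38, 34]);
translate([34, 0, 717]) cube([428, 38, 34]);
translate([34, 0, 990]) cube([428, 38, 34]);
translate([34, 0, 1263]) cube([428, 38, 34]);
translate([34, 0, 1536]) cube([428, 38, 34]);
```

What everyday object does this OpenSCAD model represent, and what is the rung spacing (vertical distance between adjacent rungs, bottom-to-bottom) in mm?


A ladder. The rung spacing is 273 mm.

Two tall 34×38 posts with 6 short bars between them — a ladder. Adjacent rungs sit at z = 171 and z = 444, so the spacing is 444 − 171 = 273 mm.


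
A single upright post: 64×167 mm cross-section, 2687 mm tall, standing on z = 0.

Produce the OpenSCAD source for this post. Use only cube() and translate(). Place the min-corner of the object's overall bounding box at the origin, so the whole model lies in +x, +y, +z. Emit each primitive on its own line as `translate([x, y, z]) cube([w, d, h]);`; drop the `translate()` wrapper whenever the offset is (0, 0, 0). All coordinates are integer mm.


cube([64, 167, 2687]);


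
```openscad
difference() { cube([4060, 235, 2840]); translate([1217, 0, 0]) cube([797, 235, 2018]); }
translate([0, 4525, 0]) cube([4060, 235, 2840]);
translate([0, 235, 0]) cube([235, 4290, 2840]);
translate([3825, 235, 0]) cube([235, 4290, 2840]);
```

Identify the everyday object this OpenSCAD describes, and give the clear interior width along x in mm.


A single room. The interior width is 3590 mm.

Four walls enclosing a rectangle with a door in the front wall — a room. Outside width 4060 minus two 235 mm walls gives 3590 mm.


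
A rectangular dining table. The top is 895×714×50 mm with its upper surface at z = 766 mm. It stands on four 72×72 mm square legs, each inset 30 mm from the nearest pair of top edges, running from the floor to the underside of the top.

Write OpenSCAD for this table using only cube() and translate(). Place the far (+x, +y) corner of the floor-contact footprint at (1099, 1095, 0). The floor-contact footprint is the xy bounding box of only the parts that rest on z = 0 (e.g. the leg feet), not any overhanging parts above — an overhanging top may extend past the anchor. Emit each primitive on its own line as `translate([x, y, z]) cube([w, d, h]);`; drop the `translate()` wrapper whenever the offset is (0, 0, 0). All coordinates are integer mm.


// leg_h = 766 - 50 = 716
translate([234, 411, 716]) cube([895, 714, 50]);
translate([264, 441, 0]) cube([72, 72, 716]);
translate([1027, 441, 0]) cube([72, 72, 716]);
translate([264, 1023, 0]) cube([72, 72, 716]);
translate([1027, 1023, 0]) cube([72, 72, 716]);


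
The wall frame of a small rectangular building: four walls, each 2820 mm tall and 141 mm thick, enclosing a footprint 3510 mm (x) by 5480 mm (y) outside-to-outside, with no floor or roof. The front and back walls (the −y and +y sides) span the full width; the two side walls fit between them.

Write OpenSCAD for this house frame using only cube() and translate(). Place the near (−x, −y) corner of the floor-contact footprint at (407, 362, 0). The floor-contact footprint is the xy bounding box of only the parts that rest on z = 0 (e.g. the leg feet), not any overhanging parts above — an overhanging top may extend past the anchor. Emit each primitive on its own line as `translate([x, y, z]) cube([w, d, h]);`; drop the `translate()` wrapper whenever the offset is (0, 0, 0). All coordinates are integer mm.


translate([407, 362, 0]) cube([3510, 141, 2820]);
translate([407, 5701, 0]) cube([3510, 141, 2820]);
translate([407, 503, 0]) cube([141, 5198, 2820]);
translate([3776, 503, 0]) cube([141, 5198, 2820]);


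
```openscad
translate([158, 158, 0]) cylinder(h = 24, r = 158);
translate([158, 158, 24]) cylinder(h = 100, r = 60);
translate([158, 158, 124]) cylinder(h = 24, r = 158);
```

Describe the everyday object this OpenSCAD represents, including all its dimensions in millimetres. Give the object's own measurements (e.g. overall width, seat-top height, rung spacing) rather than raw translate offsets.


A spool: two coaxial disc flanges of radius 158 mm and thickness 24 mm, joined by a core cylinder of radius 60 mm and height 100 mm. The lower flange rests on z = 0 and the three cylinders share a vertical axis.


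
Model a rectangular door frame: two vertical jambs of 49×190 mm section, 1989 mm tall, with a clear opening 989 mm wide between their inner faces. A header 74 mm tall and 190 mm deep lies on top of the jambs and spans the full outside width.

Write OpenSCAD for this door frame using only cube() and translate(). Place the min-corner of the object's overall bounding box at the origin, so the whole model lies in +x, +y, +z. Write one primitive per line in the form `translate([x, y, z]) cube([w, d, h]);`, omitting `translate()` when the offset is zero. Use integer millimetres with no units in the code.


cube([49, 190, 1989]);
translate([1038, 0, 0]) cube([49, 190, 1989]);
translate([0, 0, 1989]) cube([1087, 190, 74]);


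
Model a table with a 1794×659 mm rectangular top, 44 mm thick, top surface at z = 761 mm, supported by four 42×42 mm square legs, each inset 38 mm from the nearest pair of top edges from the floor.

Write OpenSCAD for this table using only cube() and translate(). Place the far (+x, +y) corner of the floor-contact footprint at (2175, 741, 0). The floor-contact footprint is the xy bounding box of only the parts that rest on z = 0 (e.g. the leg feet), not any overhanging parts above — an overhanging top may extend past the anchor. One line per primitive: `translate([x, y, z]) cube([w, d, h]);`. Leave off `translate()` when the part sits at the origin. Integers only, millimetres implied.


// leg_h = 761 - 44 = 717
translate([419, 120, 717]) cube([1794, 659, 44]);
translate([457, 158, 0]) cube([42, 42, 717]);
translate([2133, 158, 0]) cube([42, 42, 717]);
translate([457, 699, 0]) cube([42, 42, 717]);
translate([2133, 699, 0]) cube([42, 42, 717]);


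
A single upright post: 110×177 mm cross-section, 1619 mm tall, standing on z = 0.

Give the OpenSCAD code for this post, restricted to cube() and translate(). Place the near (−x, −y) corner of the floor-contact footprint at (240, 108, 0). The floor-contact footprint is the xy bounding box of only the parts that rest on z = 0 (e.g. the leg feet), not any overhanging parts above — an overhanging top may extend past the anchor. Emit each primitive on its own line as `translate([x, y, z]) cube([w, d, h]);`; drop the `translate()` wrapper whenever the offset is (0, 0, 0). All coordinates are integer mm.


translate([240, 108, 0]) cube([110, 177, 1619]);


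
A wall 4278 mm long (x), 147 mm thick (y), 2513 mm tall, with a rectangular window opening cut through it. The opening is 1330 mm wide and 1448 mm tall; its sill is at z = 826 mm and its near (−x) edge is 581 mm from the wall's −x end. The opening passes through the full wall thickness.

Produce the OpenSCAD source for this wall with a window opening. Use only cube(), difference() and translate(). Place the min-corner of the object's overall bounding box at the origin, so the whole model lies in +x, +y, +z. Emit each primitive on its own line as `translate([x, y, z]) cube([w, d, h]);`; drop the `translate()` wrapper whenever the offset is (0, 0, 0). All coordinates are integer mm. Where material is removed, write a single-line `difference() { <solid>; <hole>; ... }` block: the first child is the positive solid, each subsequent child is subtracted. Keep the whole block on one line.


difference() { cube([4278, 147, 2513]); translate([581, 0, 826]) cube([1330, 147, 1448]); }


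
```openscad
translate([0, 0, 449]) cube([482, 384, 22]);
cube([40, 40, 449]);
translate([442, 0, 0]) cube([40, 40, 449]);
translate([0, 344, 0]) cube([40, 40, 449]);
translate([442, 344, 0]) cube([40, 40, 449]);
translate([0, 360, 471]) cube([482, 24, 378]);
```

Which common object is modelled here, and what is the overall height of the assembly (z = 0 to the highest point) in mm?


A chair. The overall height is 849 mm.

A slab on four corner posts with a tall panel at the back — a chair. The seat slab sits at z = 449 with thickness 22, and the 378 mm backrest starts at the seat top, so the overall height is 449 + 22 + 378 = 849 mm.


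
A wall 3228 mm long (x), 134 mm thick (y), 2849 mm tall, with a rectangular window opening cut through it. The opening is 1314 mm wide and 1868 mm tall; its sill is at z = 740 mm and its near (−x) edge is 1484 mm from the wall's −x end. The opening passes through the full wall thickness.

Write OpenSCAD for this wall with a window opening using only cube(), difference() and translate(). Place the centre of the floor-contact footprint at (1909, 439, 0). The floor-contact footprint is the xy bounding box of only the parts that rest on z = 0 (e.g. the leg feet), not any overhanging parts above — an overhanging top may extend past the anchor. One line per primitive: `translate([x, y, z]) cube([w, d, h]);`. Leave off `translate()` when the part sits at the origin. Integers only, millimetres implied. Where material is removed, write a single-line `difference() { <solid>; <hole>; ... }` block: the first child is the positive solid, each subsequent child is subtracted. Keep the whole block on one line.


difference() { translate([295, 372, 0]) cube([3228, 134, 2849]); translate([1779, 372, 740]) cube([1314, 134, 1868]); }


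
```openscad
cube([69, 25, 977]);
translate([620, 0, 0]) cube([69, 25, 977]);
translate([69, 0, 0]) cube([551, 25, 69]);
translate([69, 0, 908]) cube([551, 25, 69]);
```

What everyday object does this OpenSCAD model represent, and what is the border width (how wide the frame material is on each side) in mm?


A picture frame. The border width is 69 mm.

Four thin pieces enclosing a rectangular opening — a picture frame. The two full-height stiles are 977 mm tall; the top rail sits at z = 908 and is 69 mm tall, so the border above the opening is 977 − 908 = 69 mm, matching the stile x-width.


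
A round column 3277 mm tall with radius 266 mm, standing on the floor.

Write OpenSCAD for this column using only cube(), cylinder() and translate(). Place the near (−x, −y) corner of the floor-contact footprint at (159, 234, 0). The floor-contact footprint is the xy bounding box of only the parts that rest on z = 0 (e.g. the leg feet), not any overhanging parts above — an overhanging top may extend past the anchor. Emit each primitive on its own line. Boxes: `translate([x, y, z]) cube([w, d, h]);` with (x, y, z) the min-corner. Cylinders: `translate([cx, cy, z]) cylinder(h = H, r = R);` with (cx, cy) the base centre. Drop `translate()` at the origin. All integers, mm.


translate([425, 500, 0]) cylinder(h = 3277, r = 266);


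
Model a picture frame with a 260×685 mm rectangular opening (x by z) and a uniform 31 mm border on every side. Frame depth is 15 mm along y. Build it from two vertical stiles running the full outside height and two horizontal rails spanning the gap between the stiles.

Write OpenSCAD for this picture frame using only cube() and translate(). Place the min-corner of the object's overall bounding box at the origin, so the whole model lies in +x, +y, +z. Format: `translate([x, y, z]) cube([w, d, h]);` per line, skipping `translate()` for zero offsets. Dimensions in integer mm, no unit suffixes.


cube([31, 15, 747]);
translate([291, 0, 0]) cube([31, 15, 747]);
translate([31, 0, 0]) cube([260, 15, 31]);
translate([31, 0, 716]) cube([260, 15, 31]);


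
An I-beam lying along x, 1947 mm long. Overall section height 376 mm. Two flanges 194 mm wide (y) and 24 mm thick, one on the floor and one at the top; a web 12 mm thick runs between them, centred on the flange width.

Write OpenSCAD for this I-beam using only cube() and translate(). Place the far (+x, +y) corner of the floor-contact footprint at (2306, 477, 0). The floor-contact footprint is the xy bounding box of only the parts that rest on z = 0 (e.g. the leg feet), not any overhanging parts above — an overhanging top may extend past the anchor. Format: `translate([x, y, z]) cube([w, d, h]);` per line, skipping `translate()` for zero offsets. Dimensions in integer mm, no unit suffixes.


translate([359, 283, 0]) cube([1947, 194, 24]);
translate([359, 374, 24]) cube([1947, 12, 328]);
translate([359, 283, 352]) cube([1947, 194, 24]);


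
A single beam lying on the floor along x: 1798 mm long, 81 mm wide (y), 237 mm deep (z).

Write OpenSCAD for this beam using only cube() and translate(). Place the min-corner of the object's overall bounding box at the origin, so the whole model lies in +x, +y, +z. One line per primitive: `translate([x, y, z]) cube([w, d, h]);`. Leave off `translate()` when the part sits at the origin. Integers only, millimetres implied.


cube([1798, 81, 237]);


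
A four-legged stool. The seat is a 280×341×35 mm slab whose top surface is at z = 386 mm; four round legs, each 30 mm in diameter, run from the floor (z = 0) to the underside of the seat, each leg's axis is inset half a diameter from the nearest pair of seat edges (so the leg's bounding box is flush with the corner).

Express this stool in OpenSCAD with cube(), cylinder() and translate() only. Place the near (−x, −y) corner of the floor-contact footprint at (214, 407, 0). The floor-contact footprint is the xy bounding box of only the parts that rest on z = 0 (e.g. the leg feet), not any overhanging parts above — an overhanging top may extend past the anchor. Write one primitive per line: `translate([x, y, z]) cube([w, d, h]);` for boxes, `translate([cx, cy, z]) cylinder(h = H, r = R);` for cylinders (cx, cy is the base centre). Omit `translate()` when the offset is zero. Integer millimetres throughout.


translate([214, 407, 351]) cube([280, 341, 35]);
translate([229, 422, 0]) cylinder(h = 351, r = 15);
translate([479, 422, 0]) cylinder(h = 351, r = 15);
translate([229, 733, 0]) cylinder(h = 351, r = 15);
translate([479, 733, 0]) cylinder(h = 351, r = 15);


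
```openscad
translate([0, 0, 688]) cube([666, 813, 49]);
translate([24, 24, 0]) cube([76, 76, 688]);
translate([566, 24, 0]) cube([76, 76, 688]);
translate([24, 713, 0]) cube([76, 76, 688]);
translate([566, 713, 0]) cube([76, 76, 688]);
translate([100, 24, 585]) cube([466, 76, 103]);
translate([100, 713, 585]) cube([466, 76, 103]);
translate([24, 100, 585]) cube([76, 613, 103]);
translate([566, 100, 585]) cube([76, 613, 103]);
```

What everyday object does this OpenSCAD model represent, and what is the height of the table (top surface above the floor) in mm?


A table. The table height is 737 mm.

A 666×813×49 slab sits at z = 688 on four 76 mm square posts — a table. The top surface is at 688 + 49 = 737 mm.


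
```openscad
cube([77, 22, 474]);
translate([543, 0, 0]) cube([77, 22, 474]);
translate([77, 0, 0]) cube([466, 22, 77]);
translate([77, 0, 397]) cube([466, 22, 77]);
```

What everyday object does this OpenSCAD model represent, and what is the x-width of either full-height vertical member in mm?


A picture frame. The border width is 77 mm.

Four thin pieces enclosing a rectangular opening — a picture frame. The two full-height stiles are 474 mm tall; the top rail sits at z = 397 and is 77 mm tall, so the border above the opening is 474 − 397 = 77 mm, matching the stile x-width.


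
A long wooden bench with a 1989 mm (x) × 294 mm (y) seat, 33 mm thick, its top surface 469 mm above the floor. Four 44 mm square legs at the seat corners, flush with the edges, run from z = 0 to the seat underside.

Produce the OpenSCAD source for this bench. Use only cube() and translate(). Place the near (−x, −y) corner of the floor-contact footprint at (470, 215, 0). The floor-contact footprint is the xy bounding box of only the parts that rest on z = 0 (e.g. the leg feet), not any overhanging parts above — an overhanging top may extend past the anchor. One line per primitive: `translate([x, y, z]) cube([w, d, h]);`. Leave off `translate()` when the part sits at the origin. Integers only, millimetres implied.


// leg_h = 469 − 33 = 436
translate([470, 215, 436]) cube([1989, 294, 33]);
translate([470, 215, 0]) cube([44, 44, 436]);
translate([470, 465, 0]) cube([44, 44, 436]);
translate([2415, 215, 0]) cube([44, 44, 436]);
translate([2415, 465, 0]) cube([44, 44, 436]);


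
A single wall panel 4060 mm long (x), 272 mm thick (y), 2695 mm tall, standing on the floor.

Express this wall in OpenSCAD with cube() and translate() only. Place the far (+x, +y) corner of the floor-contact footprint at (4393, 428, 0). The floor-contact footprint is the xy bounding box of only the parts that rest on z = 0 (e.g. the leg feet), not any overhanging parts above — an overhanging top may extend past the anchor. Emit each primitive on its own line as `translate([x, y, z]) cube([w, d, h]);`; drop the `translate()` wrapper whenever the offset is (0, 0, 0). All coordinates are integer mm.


translate([333, 156, 0]) cube([4060, 272, 2695]);


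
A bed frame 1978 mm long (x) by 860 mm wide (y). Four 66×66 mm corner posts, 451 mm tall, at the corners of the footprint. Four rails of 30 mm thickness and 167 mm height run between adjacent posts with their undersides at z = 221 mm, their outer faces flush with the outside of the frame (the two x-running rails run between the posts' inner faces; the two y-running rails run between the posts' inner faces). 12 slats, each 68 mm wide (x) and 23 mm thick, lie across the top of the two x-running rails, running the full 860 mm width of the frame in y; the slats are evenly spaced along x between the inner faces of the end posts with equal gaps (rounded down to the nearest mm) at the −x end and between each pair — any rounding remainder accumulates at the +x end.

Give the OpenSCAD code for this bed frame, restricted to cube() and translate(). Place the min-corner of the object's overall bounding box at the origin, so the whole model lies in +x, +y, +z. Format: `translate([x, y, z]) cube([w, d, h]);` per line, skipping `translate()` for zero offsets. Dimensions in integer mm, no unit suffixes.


cube([66, 66, 451]);
translate([0, 794, 0]) cube([66, 66, 451]);
translate([1912, 0, 0]) cube([66, 66, 451]);
translate([1912, 794, 0]) cube([66, 66, 451]);
translate([66, 0, 221]) cube([1846, 30, 167]);
translate([66, 830, 221]) cube([1846, 30, 167]);
translate([0, 66, 221]) cube([30, 728, 167]);
translate([1948, 66, 221]) cube([30, 728, 167]);
translate([145, 0, 388]) cube([68, 860, 23]);
translate([292, 0, 388]) cube([68, 860, 23]);
translate([439, 0, 388]) cube([68, 860, 23]);
translate([586, 0, 388]) cube([68, 860, 23]);
translate([733, 0, 388]) cube([68, 860, 23]);
translate([880, 0, 388]) cube([68, 860, 23]);
translate([1027, 0, 388]) cube([68, 860, 23]);
translate([1174, 0, 388]) cube([68, 860, 23]);
translate([1321, 0, 388]) cube([68, 860, 23]);
translate([1468, 0, 388]) cube([68, 860, 23]);
translate([1615, 0, 388]) cube([68, 860, 23]);
translate([1762, 0, 388]) cube([68, 860, 23]);


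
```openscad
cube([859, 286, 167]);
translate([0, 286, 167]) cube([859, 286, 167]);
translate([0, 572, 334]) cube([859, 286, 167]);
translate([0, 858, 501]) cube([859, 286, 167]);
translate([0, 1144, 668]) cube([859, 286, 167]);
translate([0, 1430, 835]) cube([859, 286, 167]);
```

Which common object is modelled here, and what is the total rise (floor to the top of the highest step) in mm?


A staircase. The total rise is 1002 mm.

6 identical blocks, each offset up and back from the previous — a staircase. Each step is 167 mm tall and there are 6 of them, so the total rise is 6 × 167 = 1002 mm.


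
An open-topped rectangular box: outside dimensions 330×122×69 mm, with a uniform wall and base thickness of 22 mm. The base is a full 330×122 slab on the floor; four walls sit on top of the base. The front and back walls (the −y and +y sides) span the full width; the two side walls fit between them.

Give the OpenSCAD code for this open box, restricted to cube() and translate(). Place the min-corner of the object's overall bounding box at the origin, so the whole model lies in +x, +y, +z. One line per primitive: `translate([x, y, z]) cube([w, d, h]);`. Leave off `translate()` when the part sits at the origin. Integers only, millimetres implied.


cube([330, 122, 22]);
translate([0, 0, 22]) cube([330, 22, 47]);
translate([0, 100, 22]) cube([330, 22, 47]);
translate([0, 22, 22]) cube([22, 78, 47]);
translate([308, 22, 22]) cube([22, 78, 47]);


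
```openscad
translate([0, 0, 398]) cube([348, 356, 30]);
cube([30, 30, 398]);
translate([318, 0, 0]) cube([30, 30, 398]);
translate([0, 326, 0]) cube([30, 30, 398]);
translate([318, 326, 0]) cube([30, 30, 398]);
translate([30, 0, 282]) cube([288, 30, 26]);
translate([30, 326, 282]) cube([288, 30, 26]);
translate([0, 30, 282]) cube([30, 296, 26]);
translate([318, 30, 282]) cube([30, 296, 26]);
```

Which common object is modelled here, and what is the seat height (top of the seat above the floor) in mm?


A stool. The seat height is 428 mm.

A 348×356×30 slab at z = 398 on four corner posts — a stool. The seat top is 398 + 30 = 428 mm.


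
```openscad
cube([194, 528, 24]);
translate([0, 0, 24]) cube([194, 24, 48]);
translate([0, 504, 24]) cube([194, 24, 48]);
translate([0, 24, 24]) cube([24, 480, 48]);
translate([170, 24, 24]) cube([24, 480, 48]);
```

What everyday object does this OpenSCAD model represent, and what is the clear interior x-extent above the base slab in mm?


An open box. The internal width is 146 mm.

A 194×528 base slab with four walls standing on it — an open box. The base is 194 mm wide and the walls are 24 mm thick, so the internal width is 194 − 2 × 24 = 146 mm.


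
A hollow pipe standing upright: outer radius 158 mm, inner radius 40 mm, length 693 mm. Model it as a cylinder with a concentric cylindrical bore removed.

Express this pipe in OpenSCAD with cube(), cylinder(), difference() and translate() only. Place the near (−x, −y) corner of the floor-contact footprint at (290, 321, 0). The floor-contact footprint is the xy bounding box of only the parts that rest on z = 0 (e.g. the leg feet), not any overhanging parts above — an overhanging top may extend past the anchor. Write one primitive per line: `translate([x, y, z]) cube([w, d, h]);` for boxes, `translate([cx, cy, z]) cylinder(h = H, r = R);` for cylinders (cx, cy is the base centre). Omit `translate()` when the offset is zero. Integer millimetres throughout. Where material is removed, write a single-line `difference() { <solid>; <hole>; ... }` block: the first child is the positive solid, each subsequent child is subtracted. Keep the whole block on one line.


difference() { translate([448, 479, 0]) cylinder(h = 693, r = 158); translate([448, 479, 0]) cylinder(h = 693, r = 40); }


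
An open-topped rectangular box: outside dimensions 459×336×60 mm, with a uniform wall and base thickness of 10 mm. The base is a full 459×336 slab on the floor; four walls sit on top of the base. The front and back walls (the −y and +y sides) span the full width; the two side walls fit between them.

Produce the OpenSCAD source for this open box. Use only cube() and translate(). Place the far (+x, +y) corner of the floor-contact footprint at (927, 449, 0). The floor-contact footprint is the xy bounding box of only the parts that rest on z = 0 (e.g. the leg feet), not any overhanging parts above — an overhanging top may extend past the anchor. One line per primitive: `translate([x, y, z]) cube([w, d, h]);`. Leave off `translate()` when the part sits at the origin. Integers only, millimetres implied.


translate([468, 113, 0]) cube([459, 336, 10]);
translate([468, 113, 10]) cube([459, 10, 50]);
translate([468, 439, 10]) cube([459, 10, 50]);
translate([468, 123, 10]) cube([10, 316, 50]);
translate([917, 123, 10]) cube([10, 316, 50]);


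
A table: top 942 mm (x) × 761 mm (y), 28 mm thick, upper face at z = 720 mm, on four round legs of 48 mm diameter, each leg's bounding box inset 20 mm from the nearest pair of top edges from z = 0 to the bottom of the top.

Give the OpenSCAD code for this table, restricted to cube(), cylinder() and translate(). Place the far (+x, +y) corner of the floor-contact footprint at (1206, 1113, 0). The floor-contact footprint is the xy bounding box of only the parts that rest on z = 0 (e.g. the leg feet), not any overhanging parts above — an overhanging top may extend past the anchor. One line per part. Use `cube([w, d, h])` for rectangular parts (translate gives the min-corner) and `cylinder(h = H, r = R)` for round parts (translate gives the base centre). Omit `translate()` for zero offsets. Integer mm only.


translate([284, 372, 692]) cube([942, 761, 28]);
translate([328, 416, 0]) cylinder(h = 692, r = 24);
translate([1182, 416, 0]) cylinder(h = 692, r = 24);
translate([328, 1089, 0]) cylinder(h = 692, r = 24);
translate([1182, 1089, 0]) cylinder(h = 692, r = 24);


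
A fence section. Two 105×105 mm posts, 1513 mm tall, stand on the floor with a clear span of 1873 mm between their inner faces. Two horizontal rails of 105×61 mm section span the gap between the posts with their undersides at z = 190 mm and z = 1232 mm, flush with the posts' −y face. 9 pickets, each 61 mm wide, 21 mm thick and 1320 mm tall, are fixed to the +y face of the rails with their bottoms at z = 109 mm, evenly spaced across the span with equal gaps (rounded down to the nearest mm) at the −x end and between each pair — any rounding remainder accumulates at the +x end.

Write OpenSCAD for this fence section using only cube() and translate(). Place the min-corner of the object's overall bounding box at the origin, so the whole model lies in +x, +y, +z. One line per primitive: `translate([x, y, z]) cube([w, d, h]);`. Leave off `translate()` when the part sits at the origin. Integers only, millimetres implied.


cube([105, 105, 1513]);
translate([1978, 0, 0]) cube([105, 105, 1513]);
translate([105, 0, 190]) cube([1873, 105, 61]);
translate([105, 0, 1232]) cube([1873, 105, 61]);
translate([237, 105, 109]) cube([61, 21, 1320]);
translate([430, 105, 109]) cube([61, 21, 1320]);
translate([623, 105, 109]) cube([61, 21, 1320]);
translate([816, 105, 109]) cube([61, 21, 1320]);
translate([1009, 105, 109]) cube([61, 21, 1320]);
translate([1202, 105, 109]) cube([61, 21, 1320]);
translate([1395, 105, 109]) cube([61, 21, 1320]);
translate([1588, 105, 109]) cube([61, 21, 1320]);
translate([1781, 105, 109]) cube([61, 21, 1320]);


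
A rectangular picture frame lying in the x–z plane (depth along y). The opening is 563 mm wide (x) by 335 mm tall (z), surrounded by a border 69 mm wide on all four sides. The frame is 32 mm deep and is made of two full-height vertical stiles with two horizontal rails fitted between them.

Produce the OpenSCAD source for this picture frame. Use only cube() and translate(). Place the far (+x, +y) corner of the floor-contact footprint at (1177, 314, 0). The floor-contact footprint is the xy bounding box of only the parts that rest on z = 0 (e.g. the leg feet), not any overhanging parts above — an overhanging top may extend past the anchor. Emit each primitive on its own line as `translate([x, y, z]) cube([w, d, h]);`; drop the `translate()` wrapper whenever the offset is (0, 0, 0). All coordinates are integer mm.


translate([476, 282, 0]) cube([69, 32, 473]);
translate([1108, 282, 0]) cube([69, 32, 473]);
translate([545, 282, 0]) cube([563, 32, 69]);
translate([545, 282, 404]) cube([563, 32, 69]);


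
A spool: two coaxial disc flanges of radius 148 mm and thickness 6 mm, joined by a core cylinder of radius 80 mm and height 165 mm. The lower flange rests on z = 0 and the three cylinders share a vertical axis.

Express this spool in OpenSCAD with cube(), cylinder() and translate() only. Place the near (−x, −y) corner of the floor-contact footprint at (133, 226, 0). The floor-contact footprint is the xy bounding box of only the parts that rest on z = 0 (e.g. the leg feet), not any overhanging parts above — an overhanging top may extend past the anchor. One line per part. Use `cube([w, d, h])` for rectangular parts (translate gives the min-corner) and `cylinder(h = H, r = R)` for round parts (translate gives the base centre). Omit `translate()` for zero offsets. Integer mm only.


translate([281, 374, 0]) cylinder(h = 6, r = 148);
translate([281, 374, 6]) cylinder(h = 165, r = 80);
translate([281, 374, 171]) cylinder(h = 6, r = 148);


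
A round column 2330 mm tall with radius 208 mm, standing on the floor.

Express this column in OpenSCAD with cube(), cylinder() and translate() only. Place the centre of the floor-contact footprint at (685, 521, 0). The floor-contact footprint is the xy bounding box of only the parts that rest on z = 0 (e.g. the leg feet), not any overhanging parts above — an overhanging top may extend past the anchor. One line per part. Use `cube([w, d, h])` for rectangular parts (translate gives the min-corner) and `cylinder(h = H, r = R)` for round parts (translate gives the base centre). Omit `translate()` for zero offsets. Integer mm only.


translate([685, 521, 0]) cylinder(h = 2330, r = 208);


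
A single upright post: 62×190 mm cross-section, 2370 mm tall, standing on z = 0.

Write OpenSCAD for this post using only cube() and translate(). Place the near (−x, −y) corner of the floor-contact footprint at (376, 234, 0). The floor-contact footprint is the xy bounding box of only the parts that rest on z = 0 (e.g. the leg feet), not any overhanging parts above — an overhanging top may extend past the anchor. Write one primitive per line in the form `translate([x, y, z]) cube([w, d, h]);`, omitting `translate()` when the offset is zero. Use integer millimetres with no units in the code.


translate([376, 234, 0]) cube([62, 190, 2370]);


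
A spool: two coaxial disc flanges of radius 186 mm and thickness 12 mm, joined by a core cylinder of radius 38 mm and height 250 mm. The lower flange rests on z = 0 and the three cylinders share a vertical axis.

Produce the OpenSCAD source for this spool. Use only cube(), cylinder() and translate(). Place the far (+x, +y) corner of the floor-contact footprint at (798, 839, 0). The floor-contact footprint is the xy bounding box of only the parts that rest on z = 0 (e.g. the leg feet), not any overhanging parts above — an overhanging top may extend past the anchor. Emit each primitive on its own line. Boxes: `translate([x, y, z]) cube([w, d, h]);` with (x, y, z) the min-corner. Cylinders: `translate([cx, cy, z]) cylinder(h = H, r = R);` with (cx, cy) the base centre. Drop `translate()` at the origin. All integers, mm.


translate([612, 653, 0]) cylinder(h = 12, r = 186);
translate([612, 653, 12]) cylinder(h = 250, r = 38);
translate([612, 653, 262]) cylinder(h = 12, r = 186);


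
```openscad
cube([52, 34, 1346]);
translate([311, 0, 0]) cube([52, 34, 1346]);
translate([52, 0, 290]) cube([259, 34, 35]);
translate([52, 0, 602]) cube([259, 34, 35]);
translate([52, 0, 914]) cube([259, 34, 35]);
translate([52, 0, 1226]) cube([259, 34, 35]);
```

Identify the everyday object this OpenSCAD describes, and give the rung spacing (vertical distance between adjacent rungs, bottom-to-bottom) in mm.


A ladder. The rung spacing is 312 mm.

Two tall 52×34 posts with 4 short bars between them — a ladder. Adjacent rungs sit at z = 290 and z = 602, so the spacing is 602 − 290 = 312 mm.


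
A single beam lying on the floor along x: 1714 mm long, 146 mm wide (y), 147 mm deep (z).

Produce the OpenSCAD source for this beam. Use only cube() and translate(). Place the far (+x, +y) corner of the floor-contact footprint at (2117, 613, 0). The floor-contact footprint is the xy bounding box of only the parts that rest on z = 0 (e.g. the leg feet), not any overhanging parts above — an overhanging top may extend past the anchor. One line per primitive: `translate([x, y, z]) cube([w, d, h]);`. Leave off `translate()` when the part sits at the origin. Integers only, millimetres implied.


translate([403, 467, 0]) cube([1714, 146, 147]);


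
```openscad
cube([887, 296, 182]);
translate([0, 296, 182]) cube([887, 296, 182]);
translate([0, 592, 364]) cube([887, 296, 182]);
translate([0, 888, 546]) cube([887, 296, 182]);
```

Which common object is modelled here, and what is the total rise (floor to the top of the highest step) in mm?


A staircase. The total rise is 728 mm.

4 identical blocks, each offset up and back from the previous — a staircase. Each step is 182 mm tall and there are 4 of them, so the total rise is 4 × 182 = 728 mm.


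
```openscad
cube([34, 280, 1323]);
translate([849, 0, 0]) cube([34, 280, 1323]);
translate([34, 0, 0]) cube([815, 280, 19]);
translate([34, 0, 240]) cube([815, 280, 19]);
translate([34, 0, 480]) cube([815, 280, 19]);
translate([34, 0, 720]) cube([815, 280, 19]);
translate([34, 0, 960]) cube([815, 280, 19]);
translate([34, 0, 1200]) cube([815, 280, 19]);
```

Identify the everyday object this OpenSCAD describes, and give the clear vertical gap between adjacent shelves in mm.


A bookshelf. The clear shelf gap is 221 mm.

Two tall side panels with 6 horizontal boards between them — a bookshelf. The first two shelf undersides are at z = 0 and z = 240; with shelf thickness 19, the clear gap is 240 − 0 − 19 = 221 mm.


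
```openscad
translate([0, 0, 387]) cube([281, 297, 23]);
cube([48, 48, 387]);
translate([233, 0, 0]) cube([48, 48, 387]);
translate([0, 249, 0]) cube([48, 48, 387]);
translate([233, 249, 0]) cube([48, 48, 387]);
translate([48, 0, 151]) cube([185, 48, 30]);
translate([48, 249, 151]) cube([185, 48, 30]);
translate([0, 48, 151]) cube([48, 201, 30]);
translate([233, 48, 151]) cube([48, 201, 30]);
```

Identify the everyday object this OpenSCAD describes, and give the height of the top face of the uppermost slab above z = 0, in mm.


A stool. The seat height is 410 mm.

A 281×297×23 slab at z = 387 on four corner posts — a stool. The seat top is 387 + 23 = 410 mm.


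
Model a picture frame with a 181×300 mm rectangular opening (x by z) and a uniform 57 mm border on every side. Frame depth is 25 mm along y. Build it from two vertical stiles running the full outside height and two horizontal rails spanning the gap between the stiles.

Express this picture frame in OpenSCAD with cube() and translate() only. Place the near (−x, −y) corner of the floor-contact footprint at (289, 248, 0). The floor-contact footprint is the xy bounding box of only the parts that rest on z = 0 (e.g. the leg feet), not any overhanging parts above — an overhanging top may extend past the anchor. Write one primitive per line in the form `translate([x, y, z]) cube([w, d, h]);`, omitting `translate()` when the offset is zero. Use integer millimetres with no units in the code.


translate([289, 248, 0]) cube([57, 25, 414]);
translate([527, 248, 0]) cube([57, 25, 414]);
translate([346, 248, 0]) cube([181, 25, 57]);
translate([346, 248, 357]) cube([181, 25, 57]);
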